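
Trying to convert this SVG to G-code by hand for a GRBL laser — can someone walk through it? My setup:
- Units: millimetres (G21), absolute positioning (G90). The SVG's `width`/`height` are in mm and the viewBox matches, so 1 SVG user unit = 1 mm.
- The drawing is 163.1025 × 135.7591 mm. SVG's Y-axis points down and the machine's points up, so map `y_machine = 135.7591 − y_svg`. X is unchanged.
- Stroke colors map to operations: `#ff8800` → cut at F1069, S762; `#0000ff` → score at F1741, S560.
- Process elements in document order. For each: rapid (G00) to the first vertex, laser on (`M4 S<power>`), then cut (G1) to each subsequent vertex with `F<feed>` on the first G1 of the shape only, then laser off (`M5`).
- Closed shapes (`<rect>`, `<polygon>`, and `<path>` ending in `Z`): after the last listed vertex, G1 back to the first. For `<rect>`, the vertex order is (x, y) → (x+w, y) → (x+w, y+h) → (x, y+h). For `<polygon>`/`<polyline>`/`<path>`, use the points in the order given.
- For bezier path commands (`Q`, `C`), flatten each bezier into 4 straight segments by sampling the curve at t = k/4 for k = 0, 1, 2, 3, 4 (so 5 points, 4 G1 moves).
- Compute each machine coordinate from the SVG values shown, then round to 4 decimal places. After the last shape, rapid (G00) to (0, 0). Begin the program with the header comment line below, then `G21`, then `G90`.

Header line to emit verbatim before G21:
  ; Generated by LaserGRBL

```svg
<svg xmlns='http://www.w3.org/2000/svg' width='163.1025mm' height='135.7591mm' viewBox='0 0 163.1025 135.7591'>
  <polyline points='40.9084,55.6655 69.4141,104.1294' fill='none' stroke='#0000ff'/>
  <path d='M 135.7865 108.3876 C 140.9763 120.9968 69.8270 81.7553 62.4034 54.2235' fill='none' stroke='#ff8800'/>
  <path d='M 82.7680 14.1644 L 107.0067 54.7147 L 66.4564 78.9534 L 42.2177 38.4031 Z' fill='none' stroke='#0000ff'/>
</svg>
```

; Generated by LaserGRBL
G21
G90
G00 X40.9084 Y80.0936
M4 S560
G1 X69.4141 Y31.6297 F1741
M5
G00 X135.7865 Y27.3715
M4 S762
G1 X127.5538 Y26.6435 F1069
G1 X103.8250 Y39.4007
G1 X77.7312 Y59.6843
G1 X62.4034 Y81.5356
M5
G00 X82.7680 Y121.5947
M4 S560
G1 X107.0067 Y81.0444 F1741
G1 X66.4564 Y56.8057
G1 X42.2177 Y97.3560
G1 X82.7680 Y121.5947
M5
G00 X0.0000 Y0.0000

1 u = 1 mm; y_m = 135.7591 − y.

[1] `<polyline>` line segment, #0000ff→score S560 F1741: (40.9084,80.0936) → (69.4141,31.6297)

[2] `<path>` cubic bezier, #ff8800→cut S762 F1069: (135.7865,27.3715) → (127.5538,26.6435) → (103.8250,39.4007) → (77.7312,59.6843) → (62.4034,81.5356)

[3] `<path>` regular polygon, #0000ff→score S560 F1741: (82.7680,121.5947) → (107.0067,81.0444) → (66.4564,56.8057) → (42.2177,97.3560) → (82.7680,121.5947) (closed)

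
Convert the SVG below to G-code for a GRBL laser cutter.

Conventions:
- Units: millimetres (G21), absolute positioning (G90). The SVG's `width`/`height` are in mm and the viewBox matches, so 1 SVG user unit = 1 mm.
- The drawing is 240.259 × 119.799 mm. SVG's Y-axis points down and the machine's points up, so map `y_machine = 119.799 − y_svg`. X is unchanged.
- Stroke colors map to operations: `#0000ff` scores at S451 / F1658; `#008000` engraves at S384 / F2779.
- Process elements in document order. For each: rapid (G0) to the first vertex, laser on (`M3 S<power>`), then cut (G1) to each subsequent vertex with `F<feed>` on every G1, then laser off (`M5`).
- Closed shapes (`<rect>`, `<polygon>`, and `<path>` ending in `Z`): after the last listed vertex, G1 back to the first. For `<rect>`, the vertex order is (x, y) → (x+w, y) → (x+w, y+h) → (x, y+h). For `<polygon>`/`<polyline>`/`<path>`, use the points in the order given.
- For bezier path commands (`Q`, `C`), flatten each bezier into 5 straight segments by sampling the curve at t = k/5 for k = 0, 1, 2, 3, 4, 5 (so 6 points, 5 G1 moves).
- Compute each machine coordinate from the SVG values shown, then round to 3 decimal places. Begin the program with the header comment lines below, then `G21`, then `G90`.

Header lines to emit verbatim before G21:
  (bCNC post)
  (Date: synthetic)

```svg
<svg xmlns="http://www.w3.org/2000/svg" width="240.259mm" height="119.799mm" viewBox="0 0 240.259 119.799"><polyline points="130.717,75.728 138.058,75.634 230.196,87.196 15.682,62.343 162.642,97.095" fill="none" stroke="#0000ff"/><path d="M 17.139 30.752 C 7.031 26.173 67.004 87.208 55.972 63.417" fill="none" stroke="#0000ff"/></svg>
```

(bCNC post)
(Date: synthetic)
G21
G90
G0 X130.717 Y44.071
M3 S451
G1 X138.058 Y44.165 F1658
G1 X230.196 Y32.603 F1658
G1 X15.682 Y57.456 F1658
G1 X162.642 Y22.704 F1658
M5
G0 X17.139 Y89.047
M3 S451
G1 X18.355 Y85.124 F1658
G1 X29.619 Y72.675 F1658
G1 X44.158 Y58.921 F1658
G1 X55.199 Y51.083 F1658
G1 X55.972 Y56.382 F1658
M5

Since the viewBox matches the mm dimensions, user units are millimetres directly. The only transform is the Y-flip y_m = 119.799 − y_svg.

Shape 1 is a open polyline drawn with `<polyline>`. Its stroke #0000ff means score at S451, F1658. After flipping Y the toolpath is (130.717,44.071) → (138.058,44.165) → (230.196,32.603) → (15.682,57.456) → (162.642,22.704).

Shape 2 is a cubic bezier drawn with `<path>`. Its stroke #0000ff means score at S451, F1658. After flipping Y the toolpath is (17.139,89.047) → (18.355,85.124) → (29.619,72.675) → (44.158,58.921) → (55.199,51.083) → (55.972,56.382).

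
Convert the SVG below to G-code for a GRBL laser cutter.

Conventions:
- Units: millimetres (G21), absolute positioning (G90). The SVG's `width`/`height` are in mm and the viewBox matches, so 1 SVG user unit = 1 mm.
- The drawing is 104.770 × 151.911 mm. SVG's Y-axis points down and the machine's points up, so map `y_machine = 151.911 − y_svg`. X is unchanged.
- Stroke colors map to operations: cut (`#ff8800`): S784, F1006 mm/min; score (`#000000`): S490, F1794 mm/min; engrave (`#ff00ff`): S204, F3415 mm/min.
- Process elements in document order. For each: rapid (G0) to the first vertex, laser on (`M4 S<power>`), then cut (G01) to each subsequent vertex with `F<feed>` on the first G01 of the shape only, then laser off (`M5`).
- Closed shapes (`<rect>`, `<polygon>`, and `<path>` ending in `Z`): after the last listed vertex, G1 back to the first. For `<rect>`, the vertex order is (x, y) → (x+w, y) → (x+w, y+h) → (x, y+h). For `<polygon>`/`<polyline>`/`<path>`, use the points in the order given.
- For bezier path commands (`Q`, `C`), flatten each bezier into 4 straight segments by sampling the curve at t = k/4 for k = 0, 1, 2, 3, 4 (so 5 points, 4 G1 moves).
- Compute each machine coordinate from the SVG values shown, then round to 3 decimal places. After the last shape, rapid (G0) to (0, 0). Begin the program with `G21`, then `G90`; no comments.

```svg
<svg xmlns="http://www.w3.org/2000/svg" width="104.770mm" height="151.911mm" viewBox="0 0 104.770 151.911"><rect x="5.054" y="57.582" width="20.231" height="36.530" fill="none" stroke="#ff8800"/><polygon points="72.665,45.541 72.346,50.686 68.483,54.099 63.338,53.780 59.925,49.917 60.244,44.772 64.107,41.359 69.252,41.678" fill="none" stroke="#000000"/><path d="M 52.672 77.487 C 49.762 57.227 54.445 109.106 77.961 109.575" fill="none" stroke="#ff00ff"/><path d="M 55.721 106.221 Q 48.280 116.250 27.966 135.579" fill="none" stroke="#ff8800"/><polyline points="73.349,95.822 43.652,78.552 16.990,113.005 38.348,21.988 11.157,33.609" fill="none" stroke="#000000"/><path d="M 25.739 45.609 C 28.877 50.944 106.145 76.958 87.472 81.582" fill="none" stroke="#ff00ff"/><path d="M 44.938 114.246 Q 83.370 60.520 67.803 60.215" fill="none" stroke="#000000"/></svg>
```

viewBox `0 0 104.770 151.911` with mm width/height → 1 unit = 1 mm. Flip: y_m = 151.911 − y_svg.

**Shape 1** — `<rect>` rectangle, stroke `#ff8800` → cut (S784, F1006). Machine vertices: (5.054,94.329) → (25.285,94.329) → (25.285,57.799) → (5.054,57.799) → (5.054,94.329). Closed: final G1 returns to the first vertex.

**Shape 2** — `<polygon>` regular polygon, stroke `#000000` → score (S490, F1794). Machine vertices: (72.665,106.370) → (72.346,101.225) → (68.483,97.812) → (63.338,98.131) → (59.925,101.994) → (60.244,107.139) → (64.107,110.552) → (69.252,110.233) → (72.665,106.370). Closed: final G1 returns to the first vertex.

**Shape 3** — `<path>` cubic bezier, stroke `#ff00ff` → engrave (S204, F3415). Control points (SVG): P0=(52.672,77.487), P1=(49.762,57.227), P2=(54.445,109.106), P3=(77.961,109.575); sampled at t=k/4. Machine vertices: (52.672,74.424) → (52.089,78.023) → (55.407,66.153) → (63.680,50.397) → (77.961,42.336). Open path.

**Shape 4** — `<path>` quadratic bezier, stroke `#ff8800` → cut (S784, F1006). Control points (SVG): P0=(55.721,106.221), P1=(48.280,116.250), P2=(27.966,135.579); sampled at t=k/4. Machine vertices: (55.721,45.690) → (51.196,40.094) → (45.062,33.336) → (37.318,25.415) → (27.966,16.332). Open path.

**Shape 5** — `<polyline>` open polyline, stroke `#000000` → score (S490, F1794). Machine vertices: (73.349,56.089) → (43.652,73.359) → (16.990,38.906) → (38.348,129.923) → (11.157,118.302). Open path.

**Shape 6** — `<path>` cubic bezier, stroke `#ff00ff` → engrave (S204, F3415). Control points (SVG): P0=(25.739,45.609), P1=(28.877,50.944), P2=(106.145,76.958), P3=(87.472,81.582); sampled at t=k/4. Machine vertices: (25.739,106.302) → (39.335,99.081) → (64.785,88.049) → (86.145,77.150) → (87.472,70.329). Open path.

**Shape 7** — `<path>` quadratic bezier, stroke `#000000` → score (S490, F1794). Control points (SVG): P0=(44.938,114.246), P1=(83.370,60.520), P2=(67.803,60.215); sampled at t=k/4. Machine vertices: (44.938,37.665) → (60.779,61.189) → (69.870,78.036) → (72.212,88.205) → (67.803,91.696). Open path.

G21
G90
G0 X5.054 Y94.329
M4 S784
G01 X25.285 Y94.329 F1006
G01 X25.285 Y57.799
G01 X5.054 Y57.799
G01 X5.054 Y94.329
M5
G0 X72.665 Y106.370
M4 S490
G01 X72.346 Y101.225 F1794
G01 X68.483 Y97.812
G01 X63.338 Y98.131
G01 X59.925 Y101.994
G01 X60.244 Y107.139
G01 X64.107 Y110.552
G01 X69.252 Y110.233
G01 X72.665 Y106.370
M5
G0 X52.672 Y74.424
M4 S204
G01 X52.089 Y78.023 F3415
G01 X55.407 Y66.153
G01 X63.680 Y50.397
G01 X77.961 Y42.336
M5
G0 X55.721 Y45.690
M4 S784
G01 X51.196 Y40.094 F1006
G01 X45.062 Y33.336
G01 X37.318 Y25.415
G01 X27.966 Y16.332
M5
G0 X73.349 Y56.089
M4 S490
G01 X43.652 Y73.359 F1794
G01 X16.990 Y38.906
G01 X38.348 Y129.923
G01 X11.157 Y118.302
M5
G0 X25.739 Y106.302
M4 S204
G01 X39.335 Y99.081 F3415
G01 X64.785 Y88.049
G01 X86.145 Y77.150
G01 X87.472 Y70.329
M5
G0 X44.938 Y37.665
M4 S490
G01 X60.779 Y61.189 F1794
G01 X69.870 Y78.036
G01 X72.212 Y88.205
G01 X67.803 Y91.696
M5
G0 X0.000 Y0.000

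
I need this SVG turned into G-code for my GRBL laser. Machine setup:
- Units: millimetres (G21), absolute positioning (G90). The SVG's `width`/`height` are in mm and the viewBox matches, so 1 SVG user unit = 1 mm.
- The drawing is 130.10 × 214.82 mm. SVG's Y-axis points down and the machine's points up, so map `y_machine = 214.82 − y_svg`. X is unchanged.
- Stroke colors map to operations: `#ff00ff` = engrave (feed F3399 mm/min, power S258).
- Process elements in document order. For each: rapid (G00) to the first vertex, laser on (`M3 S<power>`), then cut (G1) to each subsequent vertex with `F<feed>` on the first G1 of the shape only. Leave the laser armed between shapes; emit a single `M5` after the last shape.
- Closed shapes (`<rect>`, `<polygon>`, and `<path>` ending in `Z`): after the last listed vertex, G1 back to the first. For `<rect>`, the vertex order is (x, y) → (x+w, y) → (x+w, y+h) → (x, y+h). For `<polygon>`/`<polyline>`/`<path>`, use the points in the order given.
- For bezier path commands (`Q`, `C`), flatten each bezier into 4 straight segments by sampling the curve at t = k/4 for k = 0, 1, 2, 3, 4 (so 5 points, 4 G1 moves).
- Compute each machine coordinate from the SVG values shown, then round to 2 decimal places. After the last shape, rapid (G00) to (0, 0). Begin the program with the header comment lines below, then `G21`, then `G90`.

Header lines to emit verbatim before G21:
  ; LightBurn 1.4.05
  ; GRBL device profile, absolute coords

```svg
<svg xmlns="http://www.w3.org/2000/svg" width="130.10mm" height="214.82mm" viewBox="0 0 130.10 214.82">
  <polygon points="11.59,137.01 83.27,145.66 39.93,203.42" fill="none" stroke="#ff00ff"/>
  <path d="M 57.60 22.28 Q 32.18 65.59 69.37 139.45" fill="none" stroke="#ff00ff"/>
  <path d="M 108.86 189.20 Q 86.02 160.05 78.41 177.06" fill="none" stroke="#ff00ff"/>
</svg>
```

; LightBurn 1.4.05
; GRBL device profile, absolute coords
G21
G90
G00 X11.59 Y77.81
M3 S258
G1 X83.27 Y69.16 F3399
G1 X39.93 Y11.40
G1 X11.59 Y77.81
G00 X57.60 Y192.54
M3 S258
G1 X48.80 Y168.98 F3399
G1 X47.83 Y141.59
G1 X54.69 Y110.39
G1 X69.37 Y75.37
G00 X108.86 Y25.62
M3 S258
G1 X98.39 Y37.31 F3399
G1 X89.83 Y43.23
G1 X83.17 Y43.38
G1 X78.41 Y37.76
M5
G00 X0.00 Y0.00

1 u = 1 mm; y_m = 214.82 − y.

[1] `<polygon>` regular polygon, #ff00ff→engrave S258 F3399: (11.59,77.81) → (83.27,69.16) → (39.93,11.40) → (11.59,77.81) (closed)

[2] `<path>` quadratic bezier, #ff00ff→engrave S258 F3399: (57.60,192.54) → (48.80,168.98) → (47.83,141.59) → (54.69,110.39) → (69.37,75.37)

[3] `<path>` quadratic bezier, #ff00ff→engrave S258 F3399: (108.86,25.62) → (98.39,37.31) → (89.83,43.23) → (83.17,43.38) → (78.41,37.76)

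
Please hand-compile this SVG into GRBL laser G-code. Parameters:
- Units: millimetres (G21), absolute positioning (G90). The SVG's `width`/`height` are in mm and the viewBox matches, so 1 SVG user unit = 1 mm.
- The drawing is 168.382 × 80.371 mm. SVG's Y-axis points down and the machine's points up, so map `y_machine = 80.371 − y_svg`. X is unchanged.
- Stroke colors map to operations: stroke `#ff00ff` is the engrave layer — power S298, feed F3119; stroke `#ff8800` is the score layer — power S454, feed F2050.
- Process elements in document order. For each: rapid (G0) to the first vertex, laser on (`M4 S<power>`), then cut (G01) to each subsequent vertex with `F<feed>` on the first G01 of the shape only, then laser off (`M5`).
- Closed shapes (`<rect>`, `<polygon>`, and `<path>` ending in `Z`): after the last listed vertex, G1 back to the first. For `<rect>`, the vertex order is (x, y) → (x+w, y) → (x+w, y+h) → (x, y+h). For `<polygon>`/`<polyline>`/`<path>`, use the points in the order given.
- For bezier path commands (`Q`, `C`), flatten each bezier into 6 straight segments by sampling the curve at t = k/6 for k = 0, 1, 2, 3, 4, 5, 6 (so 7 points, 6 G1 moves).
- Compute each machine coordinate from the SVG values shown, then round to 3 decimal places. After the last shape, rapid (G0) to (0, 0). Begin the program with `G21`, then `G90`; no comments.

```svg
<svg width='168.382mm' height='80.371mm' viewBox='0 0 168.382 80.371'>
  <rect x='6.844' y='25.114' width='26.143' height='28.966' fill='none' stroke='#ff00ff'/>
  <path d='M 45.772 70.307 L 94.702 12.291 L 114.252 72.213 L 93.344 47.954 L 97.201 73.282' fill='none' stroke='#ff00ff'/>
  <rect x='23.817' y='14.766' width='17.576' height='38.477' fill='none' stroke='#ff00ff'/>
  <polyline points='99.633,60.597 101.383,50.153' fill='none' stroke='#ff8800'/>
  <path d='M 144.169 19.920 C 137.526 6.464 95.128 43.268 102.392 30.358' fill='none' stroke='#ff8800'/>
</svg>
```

Since the viewBox matches the mm dimensions, user units are millimetres directly. The only transform is the Y-flip y_m = 80.371 − y_svg.

Shape 1 is a rectangle drawn with `<rect>`. Its stroke #ff00ff means engrave at S298, F3119. After flipping Y the toolpath is (6.844,55.257) → (32.987,55.257) → (32.987,26.291) → (6.844,26.291) → (6.844,55.257), returning to the start.

Shape 2 is a open polyline drawn with `<path>`. Its stroke #ff00ff means engrave at S298, F3119. After flipping Y the toolpath is (45.772,10.064) → (94.702,68.080) → (114.252,8.158) → (93.344,32.417) → (97.201,7.089).

Shape 3 is a rectangle drawn with `<rect>`. Its stroke #ff00ff means engrave at S298, F3119. After flipping Y the toolpath is (23.817,65.605) → (41.393,65.605) → (41.393,27.128) → (23.817,27.128) → (23.817,65.605), returning to the start.

Shape 4 is a line segment drawn with `<polyline>`. Its stroke #ff8800 means score at S454, F2050. After flipping Y the toolpath is (99.633,19.774) → (101.383,30.218).

Shape 5 is a cubic bezier drawn with `<path>`. Its stroke #ff8800 means score at S454, F2050. After flipping Y the toolpath is (144.169,60.451) → (138.263,63.454) → (128.771,60.856) → (118.065,55.437) → (108.518,49.972) → (102.503,47.238) → (102.392,50.013).

G21
G90
G0 X6.844 Y55.257
M4 S298
G01 X32.987 Y55.257 F3119
G01 X32.987 Y26.291
G01 X6.844 Y26.291
G01 X6.844 Y55.257
M5
G0 X45.772 Y10.064
M4 S298
G01 X94.702 Y68.080 F3119
G01 X114.252 Y8.158
G01 X93.344 Y32.417
G01 X97.201 Y7.089
M5
G0 X23.817 Y65.605
M4 S298
G01 X41.393 Y65.605 F3119
G01 X41.393 Y27.128
G01 X23.817 Y27.128
G01 X23.817 Y65.605
M5
G0 X99.633 Y19.774
M4 S454
G01 X101.383 Y30.218 F2050
M5
G0 X144.169 Y60.451
M4 S454
G01 X138.263 Y63.454 F2050
G01 X128.771 Y60.856
G01 X118.065 Y55.437
G01 X108.518 Y49.972
G01 X102.503 Y47.238
G01 X102.392 Y50.013
M5
G0 X0.000 Y0.000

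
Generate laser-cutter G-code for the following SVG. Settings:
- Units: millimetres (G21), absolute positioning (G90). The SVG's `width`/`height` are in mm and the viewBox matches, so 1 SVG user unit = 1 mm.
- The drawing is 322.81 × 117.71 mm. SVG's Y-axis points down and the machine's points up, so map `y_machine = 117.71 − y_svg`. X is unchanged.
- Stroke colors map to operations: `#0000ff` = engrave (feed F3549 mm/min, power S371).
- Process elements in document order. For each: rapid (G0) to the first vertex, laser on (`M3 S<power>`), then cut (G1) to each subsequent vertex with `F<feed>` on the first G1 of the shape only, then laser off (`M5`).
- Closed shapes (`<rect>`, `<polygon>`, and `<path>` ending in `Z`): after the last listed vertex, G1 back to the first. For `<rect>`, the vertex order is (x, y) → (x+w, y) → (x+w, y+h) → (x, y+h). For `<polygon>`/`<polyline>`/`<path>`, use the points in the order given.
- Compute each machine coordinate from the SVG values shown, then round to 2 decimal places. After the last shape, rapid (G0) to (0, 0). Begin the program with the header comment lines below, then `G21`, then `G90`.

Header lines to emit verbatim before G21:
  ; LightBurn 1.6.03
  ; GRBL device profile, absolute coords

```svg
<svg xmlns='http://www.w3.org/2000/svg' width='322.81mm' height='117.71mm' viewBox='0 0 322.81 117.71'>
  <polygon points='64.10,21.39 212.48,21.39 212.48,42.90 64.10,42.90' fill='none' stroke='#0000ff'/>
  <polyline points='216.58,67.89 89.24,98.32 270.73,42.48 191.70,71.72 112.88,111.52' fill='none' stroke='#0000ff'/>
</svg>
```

Since the viewBox matches the mm dimensions, user units are millimetres directly. The only transform is the Y-flip y_m = 117.71 − y_svg.

Shape 1 is a rectangle drawn with `<polygon>`. Its stroke #0000ff means engrave at S371, F3549. After flipping Y the toolpath is (64.10,96.32) → (212.48,96.32) → (212.48,74.81) → (64.10,74.81) → (64.10,96.32), returning to the start.

Shape 2 is a open polyline drawn with `<polyline>`. Its stroke #0000ff means engrave at S371, F3549. After flipping Y the toolpath is (216.58,49.82) → (89.24,19.39) → (270.73,75.23) → (191.70,45.99) → (112.88,6.19).

; LightBurn 1.6.03
; GRBL device profile, absolute coords
G21
G90
G0 X64.10 Y96.32
M3 S371
G1 X212.48 Y96.32 F3549
G1 X212.48 Y74.81
G1 X64.10 Y74.81
G1 X64.10 Y96.32
M5
G0 X216.58 Y49.82
M3 S371
G1 X89.24 Y19.39 F3549
G1 X270.73 Y75.23
G1 X191.70 Y45.99
G1 X112.88 Y6.19
M5
G0 X0.00 Y0.00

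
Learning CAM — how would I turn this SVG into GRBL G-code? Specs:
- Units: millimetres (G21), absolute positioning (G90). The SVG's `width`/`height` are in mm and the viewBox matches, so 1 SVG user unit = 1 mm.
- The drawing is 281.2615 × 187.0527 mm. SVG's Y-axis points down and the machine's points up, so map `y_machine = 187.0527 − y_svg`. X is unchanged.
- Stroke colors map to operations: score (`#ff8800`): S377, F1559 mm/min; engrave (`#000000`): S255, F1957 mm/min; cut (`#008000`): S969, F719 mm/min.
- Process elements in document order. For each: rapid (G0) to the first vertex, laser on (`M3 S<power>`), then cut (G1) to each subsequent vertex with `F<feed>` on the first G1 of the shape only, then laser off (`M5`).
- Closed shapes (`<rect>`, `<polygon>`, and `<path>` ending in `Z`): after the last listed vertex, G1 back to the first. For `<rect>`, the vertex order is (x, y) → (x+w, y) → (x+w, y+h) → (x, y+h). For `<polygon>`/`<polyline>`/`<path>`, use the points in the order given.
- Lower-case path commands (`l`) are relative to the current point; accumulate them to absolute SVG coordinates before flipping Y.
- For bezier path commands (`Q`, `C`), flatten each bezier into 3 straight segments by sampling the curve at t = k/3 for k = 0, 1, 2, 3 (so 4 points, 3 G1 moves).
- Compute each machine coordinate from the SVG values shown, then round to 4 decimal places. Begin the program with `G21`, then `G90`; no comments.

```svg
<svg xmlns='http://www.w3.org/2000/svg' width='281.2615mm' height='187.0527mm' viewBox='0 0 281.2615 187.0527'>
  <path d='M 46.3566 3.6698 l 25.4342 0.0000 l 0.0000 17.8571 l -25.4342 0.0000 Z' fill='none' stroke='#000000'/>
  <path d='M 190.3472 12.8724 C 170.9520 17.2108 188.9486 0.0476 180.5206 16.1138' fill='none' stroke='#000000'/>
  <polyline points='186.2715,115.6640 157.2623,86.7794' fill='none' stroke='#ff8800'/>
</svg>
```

viewBox `0 0 281.2615 187.0527` with mm width/height → 1 unit = 1 mm. Flip: y_m = 187.0527 − y_svg.

**Shape 1** — `<path>` rectangle, stroke `#000000` → engrave (S255, F1957). Machine vertices: (46.3566,183.3829) → (71.7908,183.3829) → (71.7908,165.5258) → (46.3566,165.5258) → (46.3566,183.3829). Closed: final G1 returns to the first vertex.

**Shape 2** — `<path>` cubic bezier, stroke `#000000` → engrave (S255, F1957). Control points (SVG): P0=(190.3472,12.8724), P1=(170.9520,17.2108), P2=(188.9486,0.0476), P3=(180.5206,16.1138); sampled at t=k/3. Machine vertices: (190.3472,174.1803) → (181.0524,174.9820) → (182.5040,177.9557) → (180.5206,170.9389). Open path.

**Shape 3** — `<polyline>` line segment, stroke `#ff8800` → score (S377, F1559). Machine vertices: (186.2715,71.3887) → (157.2623,100.2733). Open path.

G21
G90
G0 X46.3566 Y183.3829
M3 S255
G1 X71.7908 Y183.3829 F1957
G1 X71.7908 Y165.5258
G1 X46.3566 Y165.5258
G1 X46.3566 Y183.3829
M5
G0 X190.3472 Y174.1803
M3 S255
G1 X181.0524 Y174.9820 F1957
G1 X182.5040 Y177.9557
G1 X180.5206 Y170.9389
M5
G0 X186.2715 Y71.3887
M3 S377
G1 X157.2623 Y100.2733 F1559
M5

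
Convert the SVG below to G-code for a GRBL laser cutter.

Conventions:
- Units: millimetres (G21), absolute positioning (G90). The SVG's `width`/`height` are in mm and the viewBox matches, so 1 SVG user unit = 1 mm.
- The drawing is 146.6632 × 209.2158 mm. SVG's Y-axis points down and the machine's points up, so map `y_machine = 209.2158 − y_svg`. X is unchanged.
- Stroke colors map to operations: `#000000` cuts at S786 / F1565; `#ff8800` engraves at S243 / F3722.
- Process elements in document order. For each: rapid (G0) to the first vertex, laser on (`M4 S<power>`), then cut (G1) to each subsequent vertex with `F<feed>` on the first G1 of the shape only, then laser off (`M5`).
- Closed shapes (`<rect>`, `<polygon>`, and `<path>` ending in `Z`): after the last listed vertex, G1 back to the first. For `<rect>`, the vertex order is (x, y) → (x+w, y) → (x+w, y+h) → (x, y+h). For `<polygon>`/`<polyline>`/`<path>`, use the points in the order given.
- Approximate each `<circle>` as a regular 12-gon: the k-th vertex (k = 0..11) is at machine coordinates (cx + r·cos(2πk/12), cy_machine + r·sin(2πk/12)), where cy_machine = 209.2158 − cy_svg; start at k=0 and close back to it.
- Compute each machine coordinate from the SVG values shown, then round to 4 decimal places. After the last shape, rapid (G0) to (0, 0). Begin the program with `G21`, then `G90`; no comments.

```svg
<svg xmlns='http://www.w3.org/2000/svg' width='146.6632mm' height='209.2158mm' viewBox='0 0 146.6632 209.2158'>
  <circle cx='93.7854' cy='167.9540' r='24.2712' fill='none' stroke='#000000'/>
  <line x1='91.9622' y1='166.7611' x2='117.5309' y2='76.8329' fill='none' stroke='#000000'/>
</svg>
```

viewBox `0 0 146.6632 209.2158` with mm width/height → 1 unit = 1 mm. Flip: y_m = 209.2158 − y_svg.

**Shape 1** — `<circle>` circle, stroke `#000000` → cut (S786, F1565). Machine vertices: (118.0566,41.2618) → (114.8049,53.3974) → (105.9210,62.2813) → (93.7854,65.5330) → (81.6498,62.2813) → (72.7659,53.3974) → (69.5142,41.2618) → (72.7659,29.1262) → (81.6498,20.2423) → (93.7854,16.9906) → (105.9210,20.2423) → (114.8049,29.1262) → (118.0566,41.2618). Closed: final G1 returns to the first vertex.

**Shape 2** — `<line>` line segment, stroke `#000000` → cut (S786, F1565). Machine vertices: (91.9622,42.4547) → (117.5309,132.3829). Open path.

G21
G90
G0 X118.0566 Y41.2618
M4 S786
G1 X114.8049 Y53.3974 F1565
G1 X105.9210 Y62.2813
G1 X93.7854 Y65.5330
G1 X81.6498 Y62.2813
G1 X72.7659 Y53.3974
G1 X69.5142 Y41.2618
G1 X72.7659 Y29.1262
G1 X81.6498 Y20.2423
G1 X93.7854 Y16.9906
G1 X105.9210 Y20.2423
G1 X114.8049 Y29.1262
G1 X118.0566 Y41.2618
M5
G0 X91.9622 Y42.4547
M4 S786
G1 X117.5309 Y132.3829 F1565
M5
G0 X0.0000 Y0.0000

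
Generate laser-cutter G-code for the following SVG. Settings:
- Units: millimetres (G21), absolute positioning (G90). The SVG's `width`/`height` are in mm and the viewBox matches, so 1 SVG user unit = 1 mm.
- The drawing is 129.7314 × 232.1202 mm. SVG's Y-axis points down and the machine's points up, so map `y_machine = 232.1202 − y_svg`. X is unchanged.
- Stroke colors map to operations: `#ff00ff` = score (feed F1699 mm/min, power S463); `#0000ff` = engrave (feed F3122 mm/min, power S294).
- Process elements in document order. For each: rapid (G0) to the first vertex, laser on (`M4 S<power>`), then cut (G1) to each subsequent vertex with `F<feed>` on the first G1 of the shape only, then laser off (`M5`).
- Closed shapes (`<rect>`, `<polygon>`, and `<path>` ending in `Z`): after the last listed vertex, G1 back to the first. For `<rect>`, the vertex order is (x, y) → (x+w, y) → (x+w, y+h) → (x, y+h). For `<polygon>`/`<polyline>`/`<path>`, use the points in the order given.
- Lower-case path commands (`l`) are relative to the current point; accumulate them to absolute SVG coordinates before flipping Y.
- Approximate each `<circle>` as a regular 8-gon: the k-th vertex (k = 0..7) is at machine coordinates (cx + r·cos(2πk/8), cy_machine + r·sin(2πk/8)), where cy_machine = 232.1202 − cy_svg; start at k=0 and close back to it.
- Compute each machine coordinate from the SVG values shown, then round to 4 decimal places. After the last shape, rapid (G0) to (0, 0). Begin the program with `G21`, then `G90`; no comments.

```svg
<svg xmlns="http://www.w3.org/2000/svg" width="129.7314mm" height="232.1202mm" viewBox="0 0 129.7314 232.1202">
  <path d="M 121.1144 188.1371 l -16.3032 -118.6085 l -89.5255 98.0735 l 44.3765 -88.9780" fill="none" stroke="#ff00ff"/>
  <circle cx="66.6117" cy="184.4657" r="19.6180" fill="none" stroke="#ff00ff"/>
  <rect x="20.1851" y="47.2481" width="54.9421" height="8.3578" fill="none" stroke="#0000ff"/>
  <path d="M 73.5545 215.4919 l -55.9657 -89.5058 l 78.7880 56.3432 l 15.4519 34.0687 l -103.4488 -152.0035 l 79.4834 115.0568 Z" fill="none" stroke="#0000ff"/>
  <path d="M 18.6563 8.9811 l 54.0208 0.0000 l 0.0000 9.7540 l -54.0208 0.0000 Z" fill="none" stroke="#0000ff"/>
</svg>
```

G21
G90
G0 X121.1144 Y43.9831
M4 S463
G1 X104.8112 Y162.5916 F1699
G1 X15.2857 Y64.5181
G1 X59.6622 Y153.4961
M5
G0 X86.2297 Y47.6545
M4 S463
G1 X80.4837 Y61.5265 F1699
G1 X66.6117 Y67.2725
G1 X52.7397 Y61.5265
G1 X46.9937 Y47.6545
G1 X52.7397 Y33.7825
G1 X66.6117 Y28.0365
G1 X80.4837 Y33.7825
G1 X86.2297 Y47.6545
M5
G0 X20.1851 Y184.8721
M4 S294
G1 X75.1272 Y184.8721 F3122
G1 X75.1272 Y176.5143
G1 X20.1851 Y176.5143
G1 X20.1851 Y184.8721
M5
G0 X73.5545 Y16.6283
M4 S294
G1 X17.5888 Y106.1341 F3122
G1 X96.3768 Y49.7909
G1 X111.8287 Y15.7222
G1 X8.3799 Y167.7257
G1 X87.8633 Y52.6689
G1 X73.5545 Y16.6283
M5
G0 X18.6563 Y223.1391
M4 S294
G1 X72.6771 Y223.1391 F3122
G1 X72.6771 Y213.3851
G1 X18.6563 Y213.3851
G1 X18.6563 Y223.1391
M5
G0 X0.0000 Y0.0000

viewBox `0 0 129.7314 232.1202` with mm width/height → 1 unit = 1 mm. Flip: y_m = 232.1202 − y_svg.

**Shape 1** — `<path>` open polyline, stroke `#ff00ff` → score (S463, F1699). Machine vertices: (121.1144,43.9831) → (104.8112,162.5916) → (15.2857,64.5181) → (59.6622,153.4961). Open path.

**Shape 2** — `<circle>` circle, stroke `#ff00ff` → score (S463, F1699). Machine vertices: (86.2297,47.6545) → (80.4837,61.5265) → (66.6117,67.2725) → (52.7397,61.5265) → (46.9937,47.6545) → (52.7397,33.7825) → (66.6117,28.0365) → (80.4837,33.7825) → (86.2297,47.6545). Closed: final G1 returns to the first vertex.

**Shape 3** — `<rect>` rectangle, stroke `#0000ff` → engrave (S294, F3122). Machine vertices: (20.1851,184.8721) → (75.1272,184.8721) → (75.1272,176.5143) → (20.1851,176.5143) → (20.1851,184.8721). Closed: final G1 returns to the first vertex.

**Shape 4** — `<path>` closed polygon, stroke `#0000ff` → engrave (S294, F3122). Machine vertices: (73.5545,16.6283) → (17.5888,106.1341) → (96.3768,49.7909) → (111.8287,15.7222) → (8.3799,167.7257) → (87.8633,52.6689) → (73.5545,16.6283). Closed: final G1 returns to the first vertex.

**Shape 5** — `<path>` rectangle, stroke `#0000ff` → engrave (S294, F3122). Machine vertices: (18.6563,223.1391) → (72.6771,223.1391) → (72.6771,213.3851) → (18.6563,213.3851) → (18.6563,223.1391). Closed: final G1 returns to the first vertex.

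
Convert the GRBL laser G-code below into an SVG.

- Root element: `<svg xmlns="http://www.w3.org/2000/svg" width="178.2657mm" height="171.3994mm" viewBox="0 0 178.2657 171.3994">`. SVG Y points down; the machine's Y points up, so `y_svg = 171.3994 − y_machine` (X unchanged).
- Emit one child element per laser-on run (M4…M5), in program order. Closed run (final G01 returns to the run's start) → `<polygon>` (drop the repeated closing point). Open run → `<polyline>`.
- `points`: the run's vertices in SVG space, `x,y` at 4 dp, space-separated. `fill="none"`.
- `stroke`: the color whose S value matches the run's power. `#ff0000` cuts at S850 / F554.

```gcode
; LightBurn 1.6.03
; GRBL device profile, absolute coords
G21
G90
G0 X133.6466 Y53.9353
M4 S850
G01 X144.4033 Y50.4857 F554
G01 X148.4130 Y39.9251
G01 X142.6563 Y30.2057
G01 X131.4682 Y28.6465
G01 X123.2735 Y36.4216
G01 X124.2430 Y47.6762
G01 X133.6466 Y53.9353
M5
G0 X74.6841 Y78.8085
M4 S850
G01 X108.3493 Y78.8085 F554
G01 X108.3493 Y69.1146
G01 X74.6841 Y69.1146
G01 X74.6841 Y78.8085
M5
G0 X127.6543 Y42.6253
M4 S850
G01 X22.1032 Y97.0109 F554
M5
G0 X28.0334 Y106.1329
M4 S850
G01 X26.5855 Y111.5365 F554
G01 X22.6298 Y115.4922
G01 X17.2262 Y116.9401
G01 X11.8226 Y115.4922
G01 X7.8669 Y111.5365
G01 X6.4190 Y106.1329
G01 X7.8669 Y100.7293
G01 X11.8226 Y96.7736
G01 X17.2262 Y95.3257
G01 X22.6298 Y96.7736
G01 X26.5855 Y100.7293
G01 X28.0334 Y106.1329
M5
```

Each laser-on run becomes one SVG element. Flip Y back into SVG space with y_svg = 171.3994 − y_machine. Every run uses S850, so all elements get stroke `#ff0000` (cut).

Run 1: The run returns to its start, so emit a `<polygon>` with points (Y-flipped): 133.6466,117.4641 144.4033,120.9137 148.4130,131.4743 142.6563,141.1937 131.4682,142.7529 123.2735,134.9778 124.2430,123.7232.

Run 2: The run returns to its start, so emit a `<polygon>` with points (Y-flipped): 74.6841,92.5909 108.3493,92.5909 108.3493,102.2848 74.6841,102.2848.

Run 3: The run is open, so emit a `<polyline>` with points (Y-flipped): 127.6543,128.7741 22.1032,74.3885.

Run 4: The run returns to its start, so emit a `<polygon>` with points (Y-flipped): 28.0334,65.2665 26.5855,59.8629 22.6298,55.9072 17.2262,54.4593 11.8226,55.9072 7.8669,59.8629 6.4190,65.2665 7.8669,70.6701 11.8226,74.6258 17.2262,76.0737 22.6298,74.6258 26.5855,70.6701.

<svg xmlns="http://www.w3.org/2000/svg" width="178.2657mm" height="171.3994mm" viewBox="0 0 178.2657 171.3994">
  <polygon points="133.6466,117.4641 144.4033,120.9137 148.4130,131.4743 142.6563,141.1937 131.4682,142.7529 123.2735,134.9778 124.2430,123.7232" fill="none" stroke="#ff0000"/>
  <polygon points="74.6841,92.5909 108.3493,92.5909 108.3493,102.2848 74.6841,102.2848" fill="none" stroke="#ff0000"/>
  <polyline points="127.6543,128.7741 22.1032,74.3885" fill="none" stroke="#ff0000"/>
  <polygon points="28.0334,65.2665 26.5855,59.8629 22.6298,55.9072 17.2262,54.4593 11.8226,55.9072 7.8669,59.8629 6.4190,65.2665 7.8669,70.6701 11.8226,74.6258 17.2262,76.0737 22.6298,74.6258 26.5855,70.6701" fill="none" stroke="#ff0000"/>
</svg>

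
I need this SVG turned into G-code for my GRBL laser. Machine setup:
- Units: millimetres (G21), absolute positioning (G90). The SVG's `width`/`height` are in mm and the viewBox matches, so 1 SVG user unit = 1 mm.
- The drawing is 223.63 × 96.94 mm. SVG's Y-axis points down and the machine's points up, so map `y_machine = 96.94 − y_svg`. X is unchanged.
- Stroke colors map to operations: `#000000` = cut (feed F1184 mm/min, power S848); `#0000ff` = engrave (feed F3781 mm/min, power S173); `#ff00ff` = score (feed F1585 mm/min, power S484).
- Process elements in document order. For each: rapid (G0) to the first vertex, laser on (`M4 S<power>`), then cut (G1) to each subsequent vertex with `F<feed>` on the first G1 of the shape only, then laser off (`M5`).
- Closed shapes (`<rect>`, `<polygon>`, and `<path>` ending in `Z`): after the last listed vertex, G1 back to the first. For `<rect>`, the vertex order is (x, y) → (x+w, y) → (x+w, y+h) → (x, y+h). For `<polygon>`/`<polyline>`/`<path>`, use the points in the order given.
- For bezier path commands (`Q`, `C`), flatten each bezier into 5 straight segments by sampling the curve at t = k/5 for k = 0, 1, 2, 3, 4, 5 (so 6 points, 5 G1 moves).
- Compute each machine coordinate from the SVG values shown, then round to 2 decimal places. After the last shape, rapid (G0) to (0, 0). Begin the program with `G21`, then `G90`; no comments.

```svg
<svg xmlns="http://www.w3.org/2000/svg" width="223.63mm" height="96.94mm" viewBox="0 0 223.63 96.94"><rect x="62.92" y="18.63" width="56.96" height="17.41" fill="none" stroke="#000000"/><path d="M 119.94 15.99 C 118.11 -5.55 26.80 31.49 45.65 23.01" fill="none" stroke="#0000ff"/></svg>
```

G21
G90
G0 X62.92 Y78.31
M4 S848
G1 X119.88 Y78.31 F1184
G1 X119.88 Y60.90
G1 X62.92 Y60.90
G1 X62.92 Y78.31
M5
G0 X119.94 Y80.95
M4 S173
G1 X109.70 Y87.68 F3781
G1 X87.57 Y85.34
G1 X63.13 Y78.94
G1 X45.96 Y73.47
G1 X45.65 Y73.93
M5
G0 X0.00 Y0.00

Since the viewBox matches the mm dimensions, user units are millimetres directly. The only transform is the Y-flip y_m = 96.94 − y_svg.

Shape 1 is a rectangle drawn with `<rect>`. Its stroke #000000 means cut at S848, F1184. After flipping Y the toolpath is (62.92,78.31) → (119.88,78.31) → (119.88,60.90) → (62.92,60.90) → (62.92,78.31), returning to the start.

Shape 2 is a cubic bezier drawn with `<path>`. Its stroke #0000ff means engrave at S173, F3781. After flipping Y the toolpath is (119.94,80.95) → (109.70,87.68) → (87.57,85.34) → (63.13,78.94) → (45.96,73.47) → (45.65,73.93).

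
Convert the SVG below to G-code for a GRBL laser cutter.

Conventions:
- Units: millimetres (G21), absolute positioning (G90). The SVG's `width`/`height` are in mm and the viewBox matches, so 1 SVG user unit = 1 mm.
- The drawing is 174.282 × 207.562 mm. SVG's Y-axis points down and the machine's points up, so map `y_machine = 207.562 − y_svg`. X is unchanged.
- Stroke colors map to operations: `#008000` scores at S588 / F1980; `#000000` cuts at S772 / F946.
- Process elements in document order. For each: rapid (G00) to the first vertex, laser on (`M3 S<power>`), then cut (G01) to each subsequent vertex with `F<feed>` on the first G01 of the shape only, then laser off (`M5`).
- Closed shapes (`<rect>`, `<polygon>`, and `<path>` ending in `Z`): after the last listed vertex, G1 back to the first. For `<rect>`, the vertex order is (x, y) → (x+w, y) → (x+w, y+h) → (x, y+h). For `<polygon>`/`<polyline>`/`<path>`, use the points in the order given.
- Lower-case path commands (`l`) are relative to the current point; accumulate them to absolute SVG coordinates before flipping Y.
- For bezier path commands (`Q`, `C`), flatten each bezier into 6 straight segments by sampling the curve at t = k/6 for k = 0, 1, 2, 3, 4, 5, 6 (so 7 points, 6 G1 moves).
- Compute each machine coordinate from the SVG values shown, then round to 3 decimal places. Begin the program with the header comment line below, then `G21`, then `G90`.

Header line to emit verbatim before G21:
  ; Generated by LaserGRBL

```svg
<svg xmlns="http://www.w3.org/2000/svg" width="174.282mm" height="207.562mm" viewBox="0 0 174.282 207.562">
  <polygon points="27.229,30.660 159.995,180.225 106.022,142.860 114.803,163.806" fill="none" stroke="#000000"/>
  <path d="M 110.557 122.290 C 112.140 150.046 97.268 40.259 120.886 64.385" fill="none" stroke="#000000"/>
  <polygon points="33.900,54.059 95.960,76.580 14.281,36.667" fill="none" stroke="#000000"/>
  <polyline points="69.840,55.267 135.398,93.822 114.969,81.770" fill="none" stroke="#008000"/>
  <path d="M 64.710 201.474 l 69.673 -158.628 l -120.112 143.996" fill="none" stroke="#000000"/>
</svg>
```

; Generated by LaserGRBL
G21
G90
G00 X27.229 Y176.902
M3 S772
G01 X159.995 Y27.337 F946
G01 X106.022 Y64.702
G01 X114.803 Y43.756
G01 X27.229 Y176.902
M5
G00 X110.557 Y85.272
M3 S772
G01 X110.232 Y81.599 F946
G01 X108.690 Y93.310
G01 X107.458 Y112.863
G01 X108.063 Y132.719
G01 X112.030 Y145.337
G01 X120.886 Y143.177
M5
G00 X33.900 Y153.503
M3 S772
G01 X95.960 Y130.982 F946
G01 X14.281 Y170.895
G01 X33.900 Y153.503
M5
G00 X69.840 Y152.295
M3 S588
G01 X135.398 Y113.740 F1980
G01 X114.969 Y125.792
M5
G00 X64.710 Y6.088
M3 S772
G01 X134.383 Y164.716 F946
G01 X14.271 Y20.720
M5

1 u = 1 mm; y_m = 207.562 − y.

[1] `<polygon>` closed polygon, #000000→cut S772 F946: (27.229,176.902) → (159.995,27.337) → (106.022,64.702) → (114.803,43.756) → (27.229,176.902) (closed)

[2] `<path>` cubic bezier, #000000→cut S772 F946: (110.557,85.272) → (110.232,81.599) → (108.690,93.310) → (107.458,112.863) → (108.063,132.719) → (112.030,145.337) → (120.886,143.177)

[3] `<polygon>` closed polygon, #000000→cut S772 F946: (33.900,153.503) → (95.960,130.982) → (14.281,170.895) → (33.900,153.503) (closed)

[4] `<polyline>` open polyline, #008000→score S588 F1980: (69.840,152.295) → (135.398,113.740) → (114.969,125.792)

[5] `<path>` open polyline, #000000→cut S772 F946: (64.710,6.088) → (134.383,164.716) → (14.271,20.720)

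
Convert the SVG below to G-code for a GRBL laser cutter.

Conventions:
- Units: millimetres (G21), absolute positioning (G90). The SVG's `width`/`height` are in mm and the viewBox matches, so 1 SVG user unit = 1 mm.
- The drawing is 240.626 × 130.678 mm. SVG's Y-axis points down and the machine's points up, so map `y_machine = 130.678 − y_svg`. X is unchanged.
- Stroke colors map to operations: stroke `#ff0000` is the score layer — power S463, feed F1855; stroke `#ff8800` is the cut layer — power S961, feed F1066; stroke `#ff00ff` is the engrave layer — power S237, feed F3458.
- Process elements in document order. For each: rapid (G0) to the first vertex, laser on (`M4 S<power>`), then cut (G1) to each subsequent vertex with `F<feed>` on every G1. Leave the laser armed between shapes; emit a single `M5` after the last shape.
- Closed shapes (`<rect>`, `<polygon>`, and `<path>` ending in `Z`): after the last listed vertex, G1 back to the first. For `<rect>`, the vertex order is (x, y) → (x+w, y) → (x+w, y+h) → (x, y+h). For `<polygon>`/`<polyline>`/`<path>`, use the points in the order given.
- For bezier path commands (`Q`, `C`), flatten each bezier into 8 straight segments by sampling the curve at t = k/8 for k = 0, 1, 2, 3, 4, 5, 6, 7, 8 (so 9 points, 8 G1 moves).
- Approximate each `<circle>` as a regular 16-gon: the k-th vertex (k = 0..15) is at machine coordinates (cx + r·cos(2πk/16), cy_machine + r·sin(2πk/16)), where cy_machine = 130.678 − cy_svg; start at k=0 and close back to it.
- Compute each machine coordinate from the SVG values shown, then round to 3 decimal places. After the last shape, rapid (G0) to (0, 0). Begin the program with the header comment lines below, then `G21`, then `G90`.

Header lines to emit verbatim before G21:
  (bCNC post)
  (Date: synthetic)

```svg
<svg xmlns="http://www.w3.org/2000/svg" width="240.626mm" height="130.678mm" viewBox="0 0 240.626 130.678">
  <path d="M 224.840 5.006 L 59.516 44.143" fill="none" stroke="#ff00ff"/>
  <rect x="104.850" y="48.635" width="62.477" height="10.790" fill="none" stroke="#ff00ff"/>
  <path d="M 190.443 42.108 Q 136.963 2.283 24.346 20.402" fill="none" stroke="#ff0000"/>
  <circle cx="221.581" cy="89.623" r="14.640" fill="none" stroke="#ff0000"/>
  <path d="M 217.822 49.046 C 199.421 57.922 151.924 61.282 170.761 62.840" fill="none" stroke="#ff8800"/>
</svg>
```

Since the viewBox matches the mm dimensions, user units are millimetres directly. The only transform is the Y-flip y_m = 130.678 − y_svg.

Shape 1 is a line segment drawn with `<path>`. Its stroke #ff00ff means engrave at S237, F3458. After flipping Y the toolpath is (224.840,125.672) → (59.516,86.535).

Shape 2 is a rectangle drawn with `<rect>`. Its stroke #ff00ff means engrave at S237, F3458. After flipping Y the toolpath is (104.850,82.043) → (167.327,82.043) → (167.327,71.253) → (104.850,71.253) → (104.850,82.043), returning to the start.

Shape 3 is a quadratic bezier drawn with `<path>`. Its stroke #ff0000 means score at S463, F1855. After flipping Y the toolpath is (190.443,88.570) → (176.149,97.621) → (160.007,104.861) → (142.017,110.290) → (122.179,113.909) → (100.493,115.717) → (76.958,115.714) → (51.576,113.900) → (24.346,110.276).

Shape 4 is a circle drawn with `<circle>`. Its stroke #ff0000 means score at S463, F1855. After flipping Y the toolpath is (236.221,41.055) → (235.107,46.657) → (231.933,51.407) → (227.183,54.581) → (221.581,55.695) → (215.979,54.581) → (211.229,51.407) → (208.055,46.657) → (206.941,41.055) → (208.055,35.453) → (211.229,30.703) → (215.979,27.529) → (221.581,26.415) → (227.183,27.529) → (231.933,30.703) → (235.107,35.453) → (236.221,41.055), returning to the start.

Shape 5 is a cubic bezier drawn with `<path>`. Its stroke #ff8800 means cut at S961, F1066. After flipping Y the toolpath is (217.822,81.632) → (209.744,78.555) → (200.057,75.951) → (189.878,73.778) → (180.327,71.991) → (172.522,70.547) → (167.580,69.402) → (166.620,68.514) → (170.761,67.838).

(bCNC post)
(Date: synthetic)
G21
G90
G0 X224.840 Y125.672
M4 S237
G1 X59.516 Y86.535 F3458
G0 X104.850 Y82.043
M4 S237
G1 X167.327 Y82.043 F3458
G1 X167.327 Y71.253 F3458
G1 X104.850 Y71.253 F3458
G1 X104.850 Y82.043 F3458
G0 X190.443 Y88.570
M4 S463
G1 X176.149 Y97.621 F1855
G1 X160.007 Y104.861 F1855
G1 X142.017 Y110.290 F1855
G1 X122.179 Y113.909 F1855
G1 X100.493 Y115.717 F1855
G1 X76.958 Y115.714 F1855
G1 X51.576 Y113.900 F1855
G1 X24.346 Y110.276 F1855
G0 X236.221 Y41.055
M4 S463
G1 X235.107 Y46.657 F1855
G1 X231.933 Y51.407 F1855
G1 X227.183 Y54.581 F1855
G1 X221.581 Y55.695 F1855
G1 X215.979 Y54.581 F1855
G1 X211.229 Y51.407 F1855
G1 X208.055 Y46.657 F1855
G1 X206.941 Y41.055 F1855
G1 X208.055 Y35.453 F1855
G1 X211.229 Y30.703 F1855
G1 X215.979 Y27.529 F1855
G1 X221.581 Y26.415 F1855
G1 X227.183 Y27.529 F1855
G1 X231.933 Y30.703 F1855
G1 X235.107 Y35.453 F1855
G1 X236.221 Y41.055 F1855
G0 X217.822 Y81.632
M4 S961
G1 X209.744 Y78.555 F1066
G1 X200.057 Y75.951 F1066
G1 X189.878 Y73.778 F1066
G1 X180.327 Y71.991 F1066
G1 X172.522 Y70.547 F1066
G1 X167.580 Y69.402 F1066
G1 X166.620 Y68.514 F1066
G1 X170.761 Y67.838 F1066
M5
G0 X0.000 Y0.000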